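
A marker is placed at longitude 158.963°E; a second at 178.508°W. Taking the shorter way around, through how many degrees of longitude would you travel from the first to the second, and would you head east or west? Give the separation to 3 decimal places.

22.529° east

Raw difference: -178.508 − 158.963 = -337.471°.
Normalise into (−180°, 180°]: -337.471° + 360° = 22.529°.
Positive ⇒ the second point lies to the east; separation 22.529°.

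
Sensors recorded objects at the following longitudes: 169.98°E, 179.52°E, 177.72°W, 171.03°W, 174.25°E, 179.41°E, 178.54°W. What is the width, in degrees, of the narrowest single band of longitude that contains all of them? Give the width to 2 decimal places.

Sort the longitudes: -178.54°, -177.72°, -171.03°, +169.98°, +174.25°, +179.41°, +179.52°.
Eastward gaps between consecutive values (wrapping around): 0.82°, 6.69°, 341.01°, 4.27°, 5.16°, 0.11°, 1.94°.
Largest gap = 341.01° ⇒ minimal covering band is its complement: 360° − 341.01° = 18.99°.
Band runs from +169.98° eastward to -171.03°, crossing the antimeridian.

18.99°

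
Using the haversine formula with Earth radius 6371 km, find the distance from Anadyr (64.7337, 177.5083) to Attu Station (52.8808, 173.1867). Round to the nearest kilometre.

Δλ = 173.1867 − 177.5083 = -4.3216°.
Δφ = 52.8808 − 64.7337 = -11.8529°.
a = sin²(Δφ/2) + cos φ₁ · cos φ₂ · sin²(Δλ/2) = 0.011027.
c = 2·atan2(√a, √(1−a)) = 0.21041 rad → d = 6371·c ≈ 1340.51 km.

1341 km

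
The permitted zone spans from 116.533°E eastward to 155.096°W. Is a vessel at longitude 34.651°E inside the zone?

Band width going east from +116.533° to -155.096°: ((-155.096 − 116.533) mod 360) = 88.371°.
Offset of +34.651° east of the west edge: ((34.651 − 116.533) mod 360) = 278.118°.
278.118° > 88.371° ⇒ outside.

No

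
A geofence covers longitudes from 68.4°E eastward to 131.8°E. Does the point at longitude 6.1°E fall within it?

No

Band width going east from +68.4° to +131.8°: ((131.8 − 68.4) mod 360) = 63.4°.
Offset of +6.1° east of the west edge: ((6.1 − 68.4) mod 360) = 297.7°.
297.7° > 63.4° ⇒ outside.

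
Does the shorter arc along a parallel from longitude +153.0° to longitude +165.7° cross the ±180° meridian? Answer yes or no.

No

Signed shortest Δλ = ((165.7 − 153.0 + 180) mod 360) − 180 = 12.7°.
Going east by 12.7° from +153.0° reaches +165.7° without touching 180°.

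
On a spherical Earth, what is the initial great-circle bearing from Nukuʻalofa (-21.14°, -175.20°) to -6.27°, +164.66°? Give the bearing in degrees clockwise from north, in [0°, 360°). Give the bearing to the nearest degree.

304°

Δλ = 164.66 − -175.20 = 339.86°; wrapped into (−180°, 180°]: -20.14°.
θ = atan2( sin Δλ · cos φ₂ , cos φ₁ · sin φ₂ − sin φ₁ · cos φ₂ · cos Δλ )
  = atan2(-0.34226, 0.23471) = -55.559° → normalised to [0°, 360°): 304.441°.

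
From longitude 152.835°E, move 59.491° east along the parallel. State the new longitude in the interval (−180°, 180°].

Start at +152.835°; shift +59.491° → +212.326°.
+212.326° lies outside (−180°, 180°]; subtract 360° → -147.674°.

147.674°W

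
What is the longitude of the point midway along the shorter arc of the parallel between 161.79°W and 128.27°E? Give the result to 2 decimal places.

163.24°E

Signed shortest Δλ from -161.79° to +128.27° is -69.94°.
Midpoint longitude = -161.79° + (-69.94°)/2 = -161.79° − 34.97° = -196.76°.
Normalise into (−180°, 180°]: +163.24°.
(The naïve average (-161.79 + +128.27)/2 = -16.76° is on the wrong side of the globe.)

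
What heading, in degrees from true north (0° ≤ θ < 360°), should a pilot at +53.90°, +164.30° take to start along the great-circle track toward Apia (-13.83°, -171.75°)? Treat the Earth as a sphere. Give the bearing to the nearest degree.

155°

Δλ = -171.75 − 164.30 = -336.05°; wrapped into (−180°, 180°]: 23.95°.
θ = atan2( sin Δλ · cos φ₂ , cos φ₁ · sin φ₂ − sin φ₁ · cos φ₂ · cos Δλ )
  = atan2(0.39417, -0.85786) = 155.322° → normalised to [0°, 360°): 155.322°.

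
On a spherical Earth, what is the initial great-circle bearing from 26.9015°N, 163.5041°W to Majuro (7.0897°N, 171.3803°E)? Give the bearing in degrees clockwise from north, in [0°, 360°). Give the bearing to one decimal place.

234.9°

Δλ = 171.3803 − -163.5041 = 334.8844°; wrapped into (−180°, 180°]: -25.1156°.
θ = atan2( sin Δλ · cos φ₂ , cos φ₁ · sin φ₂ − sin φ₁ · cos φ₂ · cos Δλ )
  = atan2(-0.42120, -0.29648) = -125.141° → normalised to [0°, 360°): 234.859°.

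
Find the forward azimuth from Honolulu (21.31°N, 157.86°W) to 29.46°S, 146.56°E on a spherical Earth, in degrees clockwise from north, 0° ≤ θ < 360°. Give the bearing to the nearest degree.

Δλ = 146.56 − -157.86 = 304.42°; wrapped into (−180°, 180°]: -55.58°.
θ = atan2( sin Δλ · cos φ₂ , cos φ₁ · sin φ₂ − sin φ₁ · cos φ₂ · cos Δλ )
  = atan2(-0.71825, -0.63705) = -131.571° → normalised to [0°, 360°): 228.429°.

228°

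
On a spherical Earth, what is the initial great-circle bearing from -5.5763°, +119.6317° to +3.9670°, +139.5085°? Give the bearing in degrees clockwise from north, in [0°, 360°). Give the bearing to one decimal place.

64.7°

Δλ = 139.5085 − 119.6317 = 19.8768°.
θ = atan2( sin Δλ · cos φ₂ , cos φ₁ · sin φ₂ − sin φ₁ · cos φ₂ · cos Δλ )
  = atan2(0.33918, 0.16002) = 64.743° → normalised to [0°, 360°): 64.743°.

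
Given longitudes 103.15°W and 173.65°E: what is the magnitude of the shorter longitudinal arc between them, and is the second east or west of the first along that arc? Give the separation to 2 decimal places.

Raw difference: 173.65 − -103.15 = 276.8°.
Normalise into (−180°, 180°]: 276.8° − 360° = -83.2°.
Negative ⇒ the second point lies to the west; separation 83.20°.

83.20° west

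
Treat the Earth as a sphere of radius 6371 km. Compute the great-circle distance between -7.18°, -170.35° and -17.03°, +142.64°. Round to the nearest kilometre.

5213 km

Δλ = 142.64 − -170.35 = 312.99°; wrapped into (−180°, 180°]: -47.01°.
Δφ = -17.03 − -7.18 = -9.85°.
a = sin²(Δφ/2) + cos φ₁ · cos φ₂ · sin²(Δλ/2) = 0.158268.
c = 2·atan2(√a, √(1−a)) = 0.81830 rad → d = 6371·c ≈ 5213.38 km.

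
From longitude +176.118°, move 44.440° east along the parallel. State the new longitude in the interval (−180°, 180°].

-139.442°

Start at +176.118°; shift +44.440° → +220.558°.
+220.558° lies outside (−180°, 180°]; subtract 360° → -139.442°.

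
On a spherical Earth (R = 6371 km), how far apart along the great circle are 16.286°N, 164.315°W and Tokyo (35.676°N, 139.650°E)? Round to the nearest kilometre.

Δλ = 139.650 − -164.315 = 303.965°; wrapped into (−180°, 180°]: -56.035°.
Δφ = 35.676 − 16.286 = 19.390°.
a = sin²(Δφ/2) + cos φ₁ · cos φ₂ · sin²(Δλ/2) = 0.200413.
c = 2·atan2(√a, √(1−a)) = 0.92833 rad → d = 6371·c ≈ 5914.37 km.

5914 km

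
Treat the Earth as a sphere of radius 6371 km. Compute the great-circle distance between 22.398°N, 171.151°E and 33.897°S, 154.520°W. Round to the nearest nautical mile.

3908 nmi

Δλ = -154.520 − 171.151 = -325.671°; wrapped into (−180°, 180°]: 34.329°.
Δφ = -33.897 − 22.398 = -56.295°.
a = sin²(Δφ/2) + cos φ₁ · cos φ₂ · sin²(Δλ/2) = 0.289379.
c = 2·atan2(√a, √(1−a)) = 1.13598 rad → d = 6371·c ≈ 7237.34 km ≈ 3907.85 nmi.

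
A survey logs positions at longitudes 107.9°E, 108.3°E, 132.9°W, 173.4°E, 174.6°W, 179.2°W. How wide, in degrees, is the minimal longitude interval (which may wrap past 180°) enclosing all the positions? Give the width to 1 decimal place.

119.2°

Sort the longitudes: -179.2°, -174.6°, -132.9°, +107.9°, +108.3°, +173.4°.
Eastward gaps between consecutive values (wrapping around): 4.6°, 41.7°, 240.8°, 0.4°, 65.1°, 7.4°.
Largest gap = 240.8° ⇒ minimal covering band is its complement: 360° − 240.8° = 119.2°.
Band runs from +107.9° eastward to -132.9°, crossing the antimeridian.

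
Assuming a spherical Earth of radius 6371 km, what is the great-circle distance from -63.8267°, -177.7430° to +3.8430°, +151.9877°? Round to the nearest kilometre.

Δλ = 151.9877 − -177.7430 = 329.7307°; wrapped into (−180°, 180°]: -30.2693°.
Δφ = 3.8430 − -63.8267 = 67.6697°.
a = sin²(Δφ/2) + cos φ₁ · cos φ₂ · sin²(Δλ/2) = 0.340027.
c = 2·atan2(√a, √(1−a)) = 1.24512 rad → d = 6371·c ≈ 7932.69 km.

7933 km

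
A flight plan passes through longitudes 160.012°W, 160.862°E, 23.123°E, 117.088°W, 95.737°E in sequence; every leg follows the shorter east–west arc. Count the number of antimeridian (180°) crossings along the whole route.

Leg 1: -160.012° → +160.862°, shortest Δλ = -39.126° (west) — crosses 180°.
Leg 2: +160.862° → +23.123°, shortest Δλ = -137.739° (west) — does not cross 180°.
Leg 3: +23.123° → -117.088°, shortest Δλ = -140.211° (west) — does not cross 180°.
Leg 4: -117.088° → +95.737°, shortest Δλ = -147.175° (west) — crosses 180°.
Total crossings: 2.

2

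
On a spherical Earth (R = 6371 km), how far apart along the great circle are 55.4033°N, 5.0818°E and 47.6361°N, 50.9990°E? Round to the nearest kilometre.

Δλ = 50.9990 − 5.0818 = 45.9172°.
Δφ = 47.6361 − 55.4033 = -7.7672°.
a = sin²(Δφ/2) + cos φ₁ · cos φ₂ · sin²(Δλ/2) = 0.062801.
c = 2·atan2(√a, √(1−a)) = 0.50660 rad → d = 6371·c ≈ 3227.56 km.

3228 km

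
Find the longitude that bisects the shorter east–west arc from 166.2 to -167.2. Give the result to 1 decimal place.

Signed shortest Δλ from +166.2° to -167.2° is +26.6°.
Midpoint longitude = +166.2° + (+26.6°)/2 = +166.2° + 13.3° = +179.5°.
(The naïve average (+166.2 + -167.2)/2 = -0.5° is on the wrong side of the globe.)

+179.5°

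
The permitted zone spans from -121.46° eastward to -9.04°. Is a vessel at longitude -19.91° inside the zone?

Band width going east from -121.46° to -9.04°: ((-9.04 − -121.46) mod 360) = 112.42°.
Offset of -19.91° east of the west edge: ((-19.91 − -121.46) mod 360) = 101.55°.
101.55° ≤ 112.42° ⇒ inside.

Yes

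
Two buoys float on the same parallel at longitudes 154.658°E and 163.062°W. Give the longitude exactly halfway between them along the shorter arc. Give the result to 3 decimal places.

175.798°E

Signed shortest Δλ from +154.658° to -163.062° is +42.280°.
Midpoint longitude = +154.658° + (+42.280°)/2 = +154.658° + 21.140° = +175.798°.
(The naïve average (+154.658 + -163.062)/2 = -4.202° is on the wrong side of the globe.)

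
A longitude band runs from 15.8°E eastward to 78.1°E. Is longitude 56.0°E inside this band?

Yes

Band width going east from +15.8° to +78.1°: ((78.1 − 15.8) mod 360) = 62.3°.
Offset of +56.0° east of the west edge: ((56.0 − 15.8) mod 360) = 40.2°.
40.2° ≤ 62.3° ⇒ inside.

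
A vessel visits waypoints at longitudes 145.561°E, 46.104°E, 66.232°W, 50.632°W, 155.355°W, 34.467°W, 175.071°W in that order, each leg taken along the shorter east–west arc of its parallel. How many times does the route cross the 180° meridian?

0

Leg 1: +145.561° → +46.104°, shortest Δλ = -99.457° (west) — does not cross 180°.
Leg 2: +46.104° → -66.232°, shortest Δλ = -112.336° (west) — does not cross 180°.
Leg 3: -66.232° → -50.632°, shortest Δλ = 15.6° (east) — does not cross 180°.
Leg 4: -50.632° → -155.355°, shortest Δλ = -104.723° (west) — does not cross 180°.
Leg 5: -155.355° → -34.467°, shortest Δλ = 120.888° (east) — does not cross 180°.
Leg 6: -34.467° → -175.071°, shortest Δλ = -140.604° (west) — does not cross 180°.
Total crossings: 0.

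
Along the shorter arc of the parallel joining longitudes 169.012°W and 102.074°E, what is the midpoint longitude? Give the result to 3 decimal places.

Signed shortest Δλ from -169.012° to +102.074° is -88.914°.
Midpoint longitude = -169.012° + (-88.914°)/2 = -169.012° − 44.457° = -213.469°.
Normalise into (−180°, 180°]: +146.531°.
(The naïve average (-169.012 + +102.074)/2 = -33.469° is on the wrong side of the globe.)

146.531°E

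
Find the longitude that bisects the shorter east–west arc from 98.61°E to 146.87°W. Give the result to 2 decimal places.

Signed shortest Δλ from +98.61° to -146.87° is +114.52°.
Midpoint longitude = +98.61° + (+114.52°)/2 = +98.61° + 57.26° = +155.87°.
(The naïve average (+98.61 + -146.87)/2 = -24.13° is on the wrong side of the globe.)

155.87°E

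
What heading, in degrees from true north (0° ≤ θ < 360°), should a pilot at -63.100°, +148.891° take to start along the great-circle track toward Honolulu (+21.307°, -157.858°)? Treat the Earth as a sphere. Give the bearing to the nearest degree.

Δλ = -157.858 − 148.891 = -306.749°; wrapped into (−180°, 180°]: 53.251°.
θ = atan2( sin Δλ · cos φ₂ , cos φ₁ · sin φ₂ − sin φ₁ · cos φ₂ · cos Δλ )
  = atan2(0.74650, 0.66150) = 48.455° → normalised to [0°, 360°): 48.455°.

48°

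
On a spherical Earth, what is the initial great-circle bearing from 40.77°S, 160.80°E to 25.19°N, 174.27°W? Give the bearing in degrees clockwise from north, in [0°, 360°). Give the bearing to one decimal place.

Δλ = -174.27 − 160.80 = -335.07°; wrapped into (−180°, 180°]: 24.93°.
θ = atan2( sin Δλ · cos φ₂ , cos φ₁ · sin φ₂ − sin φ₁ · cos φ₂ · cos Δλ )
  = atan2(0.38143, 0.85820) = 23.963° → normalised to [0°, 360°): 23.963°.

24.0°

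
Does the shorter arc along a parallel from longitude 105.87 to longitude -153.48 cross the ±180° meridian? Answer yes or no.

Naïve |-153.48 − 105.87| = 259.35° > 180°, so the shorter arc goes the other way round — across 180°.
Signed shortest Δλ = ((-153.48 − 105.87 + 180) mod 360) − 180 = 100.65°.
Going east by 100.65° from +105.87° passes through 180° before reaching -153.48°.

Yes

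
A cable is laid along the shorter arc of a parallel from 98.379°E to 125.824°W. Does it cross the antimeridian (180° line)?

Yes

Naïve |-125.824 − 98.379| = 224.203° > 180°, so the shorter arc goes the other way round — across 180°.
Signed shortest Δλ = ((-125.824 − 98.379 + 180) mod 360) − 180 = 135.797°.
Going east by 135.797° from +98.379° passes through 180° before reaching -125.824°.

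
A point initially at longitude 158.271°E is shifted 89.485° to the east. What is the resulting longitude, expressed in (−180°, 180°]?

112.244°W

Start at +158.271°; shift +89.485° → +247.756°.
+247.756° lies outside (−180°, 180°]; subtract 360° → -112.244°.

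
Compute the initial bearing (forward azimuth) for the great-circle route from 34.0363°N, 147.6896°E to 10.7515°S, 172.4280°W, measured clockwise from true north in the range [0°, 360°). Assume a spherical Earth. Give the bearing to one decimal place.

132.5°

Δλ = -172.4280 − 147.6896 = -320.1176°; wrapped into (−180°, 180°]: 39.8824°.
θ = atan2( sin Δλ · cos φ₂ , cos φ₁ · sin φ₂ − sin φ₁ · cos φ₂ · cos Δλ )
  = atan2(0.62996, -0.57656) = 132.466° → normalised to [0°, 360°): 132.466°.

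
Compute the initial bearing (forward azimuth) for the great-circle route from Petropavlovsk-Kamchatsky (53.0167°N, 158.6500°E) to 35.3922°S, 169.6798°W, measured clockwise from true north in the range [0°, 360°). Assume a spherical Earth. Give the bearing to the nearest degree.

Δλ = -169.6798 − 158.6500 = -328.3298°; wrapped into (−180°, 180°]: 31.6702°.
θ = atan2( sin Δλ · cos φ₂ , cos φ₁ · sin φ₂ − sin φ₁ · cos φ₂ · cos Δλ )
  = atan2(0.42801, -0.90264) = 154.631° → normalised to [0°, 360°): 154.631°.

155°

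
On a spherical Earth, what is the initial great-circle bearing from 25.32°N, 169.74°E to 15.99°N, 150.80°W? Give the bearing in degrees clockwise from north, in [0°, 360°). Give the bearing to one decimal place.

Δλ = -150.80 − 169.74 = -320.54°; wrapped into (−180°, 180°]: 39.46°.
θ = atan2( sin Δλ · cos φ₂ , cos φ₁ · sin φ₂ − sin φ₁ · cos φ₂ · cos Δλ )
  = atan2(0.61095, -0.06841) = 96.389° → normalised to [0°, 360°): 96.389°.

96.4°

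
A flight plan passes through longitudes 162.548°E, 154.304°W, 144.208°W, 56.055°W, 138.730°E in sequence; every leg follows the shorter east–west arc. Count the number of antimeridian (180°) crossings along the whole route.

2

Leg 1: +162.548° → -154.304°, shortest Δλ = 43.148° (east) — crosses 180°.
Leg 2: -154.304° → -144.208°, shortest Δλ = 10.096° (east) — does not cross 180°.
Leg 3: -144.208° → -56.055°, shortest Δλ = 88.153° (east) — does not cross 180°.
Leg 4: -56.055° → +138.730°, shortest Δλ = -165.215° (west) — crosses 180°.
Total crossings: 2.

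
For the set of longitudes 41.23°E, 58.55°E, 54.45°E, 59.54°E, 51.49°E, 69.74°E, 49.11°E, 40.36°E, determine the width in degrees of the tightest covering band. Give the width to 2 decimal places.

29.38°

Sort the longitudes: +40.36°, +41.23°, +49.11°, +51.49°, +54.45°, +58.55°, +59.54°, +69.74°.
Eastward gaps between consecutive values (wrapping around): 0.87°, 7.88°, 2.38°, 2.96°, 4.10°, 0.99°, 10.20°, 330.62°.
Largest gap = 330.62° ⇒ minimal covering band is its complement: 360° − 330.62° = 29.38°.
Band runs from +40.36° eastward to +69.74°.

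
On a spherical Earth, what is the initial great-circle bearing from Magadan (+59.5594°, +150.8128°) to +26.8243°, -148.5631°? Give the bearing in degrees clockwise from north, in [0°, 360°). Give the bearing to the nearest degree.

Δλ = -148.5631 − 150.8128 = -299.3759°; wrapped into (−180°, 180°]: 60.6241°.
θ = atan2( sin Δλ · cos φ₂ , cos φ₁ · sin φ₂ − sin φ₁ · cos φ₂ · cos Δλ )
  = atan2(0.77765, -0.14878) = 100.831° → normalised to [0°, 360°): 100.831°.

101°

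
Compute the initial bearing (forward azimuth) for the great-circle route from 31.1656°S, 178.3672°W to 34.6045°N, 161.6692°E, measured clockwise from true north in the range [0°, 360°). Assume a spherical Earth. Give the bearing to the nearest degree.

342°

Δλ = 161.6692 − -178.3672 = 340.0364°; wrapped into (−180°, 180°]: -19.9636°.
θ = atan2( sin Δλ · cos φ₂ , cos φ₁ · sin φ₂ − sin φ₁ · cos φ₂ · cos Δλ )
  = atan2(-0.28102, 0.88631) = -17.592° → normalised to [0°, 360°): 342.408°.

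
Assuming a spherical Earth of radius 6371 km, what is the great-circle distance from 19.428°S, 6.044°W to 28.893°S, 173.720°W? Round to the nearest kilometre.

14482 km

Δλ = -173.720 − -6.044 = -167.676°.
Δφ = -28.893 − -19.428 = -9.465°.
a = sin²(Δφ/2) + cos φ₁ · cos φ₂ · sin²(Δλ/2) = 0.822965.
c = 2·atan2(√a, √(1−a)) = 2.27304 rad → d = 6371·c ≈ 14481.52 km.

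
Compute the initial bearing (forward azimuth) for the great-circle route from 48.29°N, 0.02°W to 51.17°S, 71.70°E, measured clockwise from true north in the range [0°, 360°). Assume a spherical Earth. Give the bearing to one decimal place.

138.2°

Δλ = 71.70 − -0.02 = 71.72°.
θ = atan2( sin Δλ · cos φ₂ , cos φ₁ · sin φ₂ − sin φ₁ · cos φ₂ · cos Δλ )
  = atan2(0.59537, -0.66514) = 138.168° → normalised to [0°, 360°): 138.168°.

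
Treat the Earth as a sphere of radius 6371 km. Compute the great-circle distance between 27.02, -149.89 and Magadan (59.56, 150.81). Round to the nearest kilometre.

Δλ = 150.81 − -149.89 = 300.70°; wrapped into (−180°, 180°]: -59.30°.
Δφ = 59.56 − 27.02 = 32.54°.
a = sin²(Δφ/2) + cos φ₁ · cos φ₂ · sin²(Δλ/2) = 0.188947.
c = 2·atan2(√a, √(1−a)) = 0.89937 rad → d = 6371·c ≈ 5729.86 km.

5730 km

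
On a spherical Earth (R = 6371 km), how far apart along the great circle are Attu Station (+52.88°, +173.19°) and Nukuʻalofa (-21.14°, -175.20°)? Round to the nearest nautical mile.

Δλ = -175.20 − 173.19 = -348.39°; wrapped into (−180°, 180°]: 11.61°.
Δφ = -21.14 − 52.88 = -74.02°.
a = sin²(Δφ/2) + cos φ₁ · cos φ₂ · sin²(Δλ/2) = 0.368107.
c = 2·atan2(√a, √(1−a)) = 1.30385 rad → d = 6371·c ≈ 8306.84 km ≈ 4485.33 nmi.

4485 nmi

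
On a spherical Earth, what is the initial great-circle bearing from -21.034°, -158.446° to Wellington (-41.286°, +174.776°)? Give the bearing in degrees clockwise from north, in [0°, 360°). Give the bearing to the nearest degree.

Δλ = 174.776 − -158.446 = 333.222°; wrapped into (−180°, 180°]: -26.778°.
θ = atan2( sin Δλ · cos φ₂ , cos φ₁ · sin φ₂ − sin φ₁ · cos φ₂ · cos Δλ )
  = atan2(-0.33854, -0.37507) = -137.930° → normalised to [0°, 360°): 222.070°.

222°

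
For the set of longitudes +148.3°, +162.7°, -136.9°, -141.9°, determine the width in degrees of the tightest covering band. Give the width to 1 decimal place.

74.8°

Sort the longitudes: -141.9°, -136.9°, +148.3°, +162.7°.
Eastward gaps between consecutive values (wrapping around): 5.0°, 285.2°, 14.4°, 55.4°.
Largest gap = 285.2° ⇒ minimal covering band is its complement: 360° − 285.2° = 74.8°.
Band runs from +148.3° eastward to -136.9°, crossing the antimeridian.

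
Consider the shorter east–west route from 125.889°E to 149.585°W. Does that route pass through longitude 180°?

Yes

Naïve |-149.585 − 125.889| = 275.474° > 180°, so the shorter arc goes the other way round — across 180°.
Signed shortest Δλ = ((-149.585 − 125.889 + 180) mod 360) − 180 = 84.526°.
Going east by 84.526° from +125.889° passes through 180° before reaching -149.585°.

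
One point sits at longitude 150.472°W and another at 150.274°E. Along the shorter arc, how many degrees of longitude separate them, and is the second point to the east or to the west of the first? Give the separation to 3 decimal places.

Raw difference: 150.274 − -150.472 = 300.746°.
Normalise into (−180°, 180°]: 300.746° − 360° = -59.254°.
Negative ⇒ the second point lies to the west; separation 59.254°.

59.254° west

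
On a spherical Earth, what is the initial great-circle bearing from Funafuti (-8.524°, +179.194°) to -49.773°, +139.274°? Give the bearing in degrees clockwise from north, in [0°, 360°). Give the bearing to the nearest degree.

Δλ = 139.274 − 179.194 = -39.920°.
θ = atan2( sin Δλ · cos φ₂ , cos φ₁ · sin φ₂ − sin φ₁ · cos φ₂ · cos Δλ )
  = atan2(-0.41443, -0.68164) = -148.701° → normalised to [0°, 360°): 211.299°.

211°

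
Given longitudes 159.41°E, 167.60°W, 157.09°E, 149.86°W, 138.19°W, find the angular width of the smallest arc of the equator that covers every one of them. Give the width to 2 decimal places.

Sort the longitudes: -167.60°, -149.86°, -138.19°, +157.09°, +159.41°.
Eastward gaps between consecutive values (wrapping around): 17.74°, 11.67°, 295.28°, 2.32°, 32.99°.
Largest gap = 295.28° ⇒ minimal covering band is its complement: 360° − 295.28° = 64.72°.
Band runs from +157.09° eastward to -138.19°, crossing the antimeridian.

64.72°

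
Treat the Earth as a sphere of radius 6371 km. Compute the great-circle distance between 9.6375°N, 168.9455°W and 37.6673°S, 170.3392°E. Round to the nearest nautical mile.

3069 nmi

Δλ = 170.3392 − -168.9455 = 339.2847°; wrapped into (−180°, 180°]: -20.7153°.
Δφ = -37.6673 − 9.6375 = -47.3048°.
a = sin²(Δφ/2) + cos φ₁ · cos φ₂ · sin²(Δλ/2) = 0.186178.
c = 2·atan2(√a, √(1−a)) = 0.89227 rad → d = 6371·c ≈ 5684.66 km ≈ 3069.47 nmi.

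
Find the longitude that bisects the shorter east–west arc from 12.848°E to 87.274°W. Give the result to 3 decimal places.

37.213°W

Signed shortest Δλ from +12.848° to -87.274° is -100.122°.
Midpoint longitude = +12.848° + (-100.122°)/2 = +12.848° − 50.061° = -37.213°.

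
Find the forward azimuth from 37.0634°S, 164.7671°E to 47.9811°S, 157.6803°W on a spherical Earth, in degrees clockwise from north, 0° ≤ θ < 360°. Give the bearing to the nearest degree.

124°

Δλ = -157.6803 − 164.7671 = -322.4474°; wrapped into (−180°, 180°]: 37.5526°.
θ = atan2( sin Δλ · cos φ₂ , cos φ₁ · sin φ₂ − sin φ₁ · cos φ₂ · cos Δλ )
  = atan2(0.40798, -0.27299) = 123.788° → normalised to [0°, 360°): 123.788°.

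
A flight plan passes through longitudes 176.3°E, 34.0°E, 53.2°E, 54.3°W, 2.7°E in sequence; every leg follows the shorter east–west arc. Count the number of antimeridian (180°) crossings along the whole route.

0

Leg 1: +176.3° → +34.0°, shortest Δλ = -142.3° (west) — does not cross 180°.
Leg 2: +34.0° → +53.2°, shortest Δλ = 19.2° (east) — does not cross 180°.
Leg 3: +53.2° → -54.3°, shortest Δλ = -107.5° (west) — does not cross 180°.
Leg 4: -54.3° → +2.7°, shortest Δλ = 57.0° (east) — does not cross 180°.
Total crossings: 0.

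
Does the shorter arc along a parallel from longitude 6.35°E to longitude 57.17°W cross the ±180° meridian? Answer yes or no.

No

Signed shortest Δλ = ((-57.17 − 6.35 + 180) mod 360) − 180 = -63.52°.
Going west by 63.52° from +6.35° reaches -57.17° without touching 180°.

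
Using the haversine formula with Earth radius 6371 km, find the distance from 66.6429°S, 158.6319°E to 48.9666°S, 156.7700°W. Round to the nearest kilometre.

3182 km

Δλ = -156.7700 − 158.6319 = -315.4019°; wrapped into (−180°, 180°]: 44.5981°.
Δφ = -48.9666 − -66.6429 = 17.6763°.
a = sin²(Δφ/2) + cos φ₁ · cos φ₂ · sin²(Δλ/2) = 0.061080.
c = 2·atan2(√a, √(1−a)) = 0.49946 rad → d = 6371·c ≈ 3182.07 km.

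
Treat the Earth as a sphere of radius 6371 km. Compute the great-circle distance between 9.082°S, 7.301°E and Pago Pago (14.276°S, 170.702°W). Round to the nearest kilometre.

17408 km

Δλ = -170.702 − 7.301 = -178.003°.
Δφ = -14.276 − -9.082 = -5.194°.
a = sin²(Δφ/2) + cos φ₁ · cos φ₂ · sin²(Δλ/2) = 0.958732.
c = 2·atan2(√a, √(1−a)) = 2.73246 rad → d = 6371·c ≈ 17408.47 km.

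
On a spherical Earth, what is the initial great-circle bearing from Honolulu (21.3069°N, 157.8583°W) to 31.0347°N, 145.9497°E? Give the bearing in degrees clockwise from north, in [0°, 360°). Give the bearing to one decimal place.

293.3°

Δλ = 145.9497 − -157.8583 = 303.8080°; wrapped into (−180°, 180°]: -56.1920°.
θ = atan2( sin Δλ · cos φ₂ , cos φ₁ · sin φ₂ − sin φ₁ · cos φ₂ · cos Δλ )
  = atan2(-0.71197, 0.30708) = -66.669° → normalised to [0°, 360°): 293.331°.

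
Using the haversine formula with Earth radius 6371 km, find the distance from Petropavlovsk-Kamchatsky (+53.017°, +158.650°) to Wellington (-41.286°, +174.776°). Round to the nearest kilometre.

10600 km

Δλ = 174.776 − 158.650 = 16.126°.
Δφ = -41.286 − 53.017 = -94.303°.
a = sin²(Δφ/2) + cos φ₁ · cos φ₂ · sin²(Δλ/2) = 0.546409.
c = 2·atan2(√a, √(1−a)) = 1.66375 rad → d = 6371·c ≈ 10599.73 km.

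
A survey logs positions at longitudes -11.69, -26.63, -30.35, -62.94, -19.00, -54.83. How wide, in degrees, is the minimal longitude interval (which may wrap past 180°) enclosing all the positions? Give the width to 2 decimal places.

Sort the longitudes: -62.94°, -54.83°, -30.35°, -26.63°, -19.00°, -11.69°.
Eastward gaps between consecutive values (wrapping around): 8.11°, 24.48°, 3.72°, 7.63°, 7.31°, 308.75°.
Largest gap = 308.75° ⇒ minimal covering band is its complement: 360° − 308.75° = 51.25°.
Band runs from -62.94° eastward to -11.69°.

51.25°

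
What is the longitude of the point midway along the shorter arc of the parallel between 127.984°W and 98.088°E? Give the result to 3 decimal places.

Signed shortest Δλ from -127.984° to +98.088° is -133.928°.
Midpoint longitude = -127.984° + (-133.928°)/2 = -127.984° − 66.964° = -194.948°.
Normalise into (−180°, 180°]: +165.052°.
(The naïve average (-127.984 + +98.088)/2 = -14.948° is on the wrong side of the globe.)

165.052°E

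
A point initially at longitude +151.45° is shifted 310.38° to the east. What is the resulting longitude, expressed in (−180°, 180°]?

+101.83°

Start at +151.45°; shift +310.38° → +461.83°.
+461.83° lies outside (−180°, 180°]; subtract 360° → +101.83°.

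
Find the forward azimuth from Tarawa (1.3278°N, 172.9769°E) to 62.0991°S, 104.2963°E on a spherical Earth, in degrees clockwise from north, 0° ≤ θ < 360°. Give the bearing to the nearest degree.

Δλ = 104.2963 − 172.9769 = -68.6806°.
θ = atan2( sin Δλ · cos φ₂ , cos φ₁ · sin φ₂ − sin φ₁ · cos φ₂ · cos Δλ )
  = atan2(-0.43592, -0.88746) = -153.840° → normalised to [0°, 360°): 206.160°.

206°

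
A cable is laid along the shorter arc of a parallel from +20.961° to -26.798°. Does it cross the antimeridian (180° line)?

No

Signed shortest Δλ = ((-26.798 − 20.961 + 180) mod 360) − 180 = -47.759°.
Going west by 47.759° from +20.961° reaches -26.798° without touching 180°.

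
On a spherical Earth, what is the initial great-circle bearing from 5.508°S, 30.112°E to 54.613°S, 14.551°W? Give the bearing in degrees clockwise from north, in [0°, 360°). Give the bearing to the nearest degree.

208°

Δλ = -14.551 − 30.112 = -44.663°.
θ = atan2( sin Δλ · cos φ₂ , cos φ₁ · sin φ₂ − sin φ₁ · cos φ₂ · cos Δλ )
  = atan2(-0.40707, -0.77196) = -152.197° → normalised to [0°, 360°): 207.803°.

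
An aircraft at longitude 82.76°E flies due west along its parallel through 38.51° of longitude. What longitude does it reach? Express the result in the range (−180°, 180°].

44.25°E

Start at +82.76°; shift −38.51° → +44.25°.
+44.25° already lies in (−180°, 180°].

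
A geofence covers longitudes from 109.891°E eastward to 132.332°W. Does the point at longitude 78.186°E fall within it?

No

Band width going east from +109.891° to -132.332°: ((-132.332 − 109.891) mod 360) = 117.777°.
Offset of +78.186° east of the west edge: ((78.186 − 109.891) mod 360) = 328.295°.
328.295° > 117.777° ⇒ outside.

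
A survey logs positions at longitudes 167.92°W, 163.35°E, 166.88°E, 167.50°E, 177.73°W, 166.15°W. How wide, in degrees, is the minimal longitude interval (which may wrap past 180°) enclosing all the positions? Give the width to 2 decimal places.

Sort the longitudes: -177.73°, -167.92°, -166.15°, +163.35°, +166.88°, +167.50°.
Eastward gaps between consecutive values (wrapping around): 9.81°, 1.77°, 329.50°, 3.53°, 0.62°, 14.77°.
Largest gap = 329.50° ⇒ minimal covering band is its complement: 360° − 329.50° = 30.50°.
Band runs from +163.35° eastward to -166.15°, crossing the antimeridian.

30.50°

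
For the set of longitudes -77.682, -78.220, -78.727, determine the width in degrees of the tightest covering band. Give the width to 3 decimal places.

Sort the longitudes: -78.727°, -78.220°, -77.682°.
Eastward gaps between consecutive values (wrapping around): 0.507°, 0.538°, 358.955°.
Largest gap = 358.955° ⇒ minimal covering band is its complement: 360° − 358.955° = 1.045°.
Band runs from -78.727° eastward to -77.682°.

1.045°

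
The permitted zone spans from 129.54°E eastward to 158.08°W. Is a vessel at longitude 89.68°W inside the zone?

Band width going east from +129.54° to -158.08°: ((-158.08 − 129.54) mod 360) = 72.38°.
Offset of -89.68° east of the west edge: ((-89.68 − 129.54) mod 360) = 140.78°.
140.78° > 72.38° ⇒ outside.

No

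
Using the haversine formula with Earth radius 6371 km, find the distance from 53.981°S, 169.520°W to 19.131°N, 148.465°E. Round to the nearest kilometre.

9063 km

Δλ = 148.465 − -169.520 = 317.985°; wrapped into (−180°, 180°]: -42.015°.
Δφ = 19.131 − -53.981 = 73.112°.
a = sin²(Δφ/2) + cos φ₁ · cos φ₂ · sin²(Δλ/2) = 0.426149.
c = 2·atan2(√a, √(1−a)) = 1.42255 rad → d = 6371·c ≈ 9063.08 km.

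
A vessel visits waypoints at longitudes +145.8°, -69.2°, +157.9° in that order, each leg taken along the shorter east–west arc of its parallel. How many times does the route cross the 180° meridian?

Leg 1: +145.8° → -69.2°, shortest Δλ = 145.0° (east) — crosses 180°.
Leg 2: -69.2° → +157.9°, shortest Δλ = -132.9° (west) — crosses 180°.
Total crossings: 2.

2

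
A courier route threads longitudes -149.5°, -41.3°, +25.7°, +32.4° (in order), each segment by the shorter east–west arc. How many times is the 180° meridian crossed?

0

Leg 1: -149.5° → -41.3°, shortest Δλ = 108.2° (east) — does not cross 180°.
Leg 2: -41.3° → +25.7°, shortest Δλ = 67.0° (east) — does not cross 180°.
Leg 3: +25.7° → +32.4°, shortest Δλ = 6.7° (east) — does not cross 180°.
Total crossings: 0.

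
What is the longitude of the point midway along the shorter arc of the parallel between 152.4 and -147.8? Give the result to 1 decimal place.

-177.7°

Signed shortest Δλ from +152.4° to -147.8° is +59.8°.
Midpoint longitude = +152.4° + (+59.8°)/2 = +152.4° + 29.9° = +182.3°.
Normalise into (−180°, 180°]: -177.7°.
(The naïve average (+152.4 + -147.8)/2 = 2.3° is on the wrong side of the globe.)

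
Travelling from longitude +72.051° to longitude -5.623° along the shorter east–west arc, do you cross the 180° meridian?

Signed shortest Δλ = ((-5.623 − 72.051 + 180) mod 360) − 180 = -77.674°.
Going west by 77.674° from +72.051° reaches -5.623° without touching 180°.

No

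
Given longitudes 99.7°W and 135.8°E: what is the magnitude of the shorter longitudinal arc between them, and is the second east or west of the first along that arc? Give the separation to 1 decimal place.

124.5° west

Raw difference: 135.8 − -99.7 = 235.5°.
Normalise into (−180°, 180°]: 235.5° − 360° = -124.5°.
Negative ⇒ the second point lies to the west; separation 124.5°.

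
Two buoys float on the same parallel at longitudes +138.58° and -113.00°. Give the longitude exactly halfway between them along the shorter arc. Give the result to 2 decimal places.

-167.21°

Signed shortest Δλ from +138.58° to -113.00° is +108.42°.
Midpoint longitude = +138.58° + (+108.42°)/2 = +138.58° + 54.21° = +192.79°.
Normalise into (−180°, 180°]: -167.21°.
(The naïve average (+138.58 + -113.00)/2 = 12.79° is on the wrong side of the globe.)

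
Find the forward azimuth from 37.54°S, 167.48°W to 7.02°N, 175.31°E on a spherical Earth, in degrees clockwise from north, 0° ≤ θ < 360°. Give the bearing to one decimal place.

Δλ = 175.31 − -167.48 = 342.79°; wrapped into (−180°, 180°]: -17.21°.
θ = atan2( sin Δλ · cos φ₂ , cos φ₁ · sin φ₂ − sin φ₁ · cos φ₂ · cos Δλ )
  = atan2(-0.29366, 0.67458) = -23.524° → normalised to [0°, 360°): 336.476°.

336.5°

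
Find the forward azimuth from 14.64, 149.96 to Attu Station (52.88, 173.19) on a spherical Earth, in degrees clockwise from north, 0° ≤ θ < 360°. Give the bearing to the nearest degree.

Δλ = 173.19 − 149.96 = 23.23°.
θ = atan2( sin Δλ · cos φ₂ , cos φ₁ · sin φ₂ − sin φ₁ · cos φ₂ · cos Δλ )
  = atan2(0.23803, 0.63132) = 20.658° → normalised to [0°, 360°): 20.658°.

21°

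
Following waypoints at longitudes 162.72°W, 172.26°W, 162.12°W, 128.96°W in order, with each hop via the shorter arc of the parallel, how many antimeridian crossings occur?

Leg 1: -162.72° → -172.26°, shortest Δλ = -9.54° (west) — does not cross 180°.
Leg 2: -172.26° → -162.12°, shortest Δλ = 10.14° (east) — does not cross 180°.
Leg 3: -162.12° → -128.96°, shortest Δλ = 33.16° (east) — does not cross 180°.
Total crossings: 0.

0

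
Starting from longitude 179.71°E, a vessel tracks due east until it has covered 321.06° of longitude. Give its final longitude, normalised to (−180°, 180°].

140.77°E

Start at +179.71°; shift +321.06° → +500.77°.
+500.77° lies outside (−180°, 180°]; subtract 360° → +140.77°.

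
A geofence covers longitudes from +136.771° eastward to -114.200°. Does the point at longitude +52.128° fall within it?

No

Band width going east from +136.771° to -114.200°: ((-114.200 − 136.771) mod 360) = 109.029°.
Offset of +52.128° east of the west edge: ((52.128 − 136.771) mod 360) = 275.357°.
275.357° > 109.029° ⇒ outside.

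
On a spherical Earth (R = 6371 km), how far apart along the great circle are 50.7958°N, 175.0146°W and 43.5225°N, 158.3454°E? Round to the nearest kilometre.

Δλ = 158.3454 − -175.0146 = 333.3600°; wrapped into (−180°, 180°]: -26.6400°.
Δφ = 43.5225 − 50.7958 = -7.2733°.
a = sin²(Δφ/2) + cos φ₁ · cos φ₂ · sin²(Δλ/2) = 0.028351.
c = 2·atan2(√a, √(1−a)) = 0.33837 rad → d = 6371·c ≈ 2155.73 km.

2156 km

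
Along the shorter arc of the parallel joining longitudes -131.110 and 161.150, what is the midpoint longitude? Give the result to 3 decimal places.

Signed shortest Δλ from -131.110° to +161.150° is -67.740°.
Midpoint longitude = -131.110° + (-67.740°)/2 = -131.110° − 33.870° = -164.980°.
(The naïve average (-131.110 + +161.150)/2 = 15.02° is on the wrong side of the globe.)

-164.980°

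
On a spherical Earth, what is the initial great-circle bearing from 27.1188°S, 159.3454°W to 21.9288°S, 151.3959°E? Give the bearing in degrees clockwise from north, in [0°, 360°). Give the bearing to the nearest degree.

Δλ = 151.3959 − -159.3454 = 310.7413°; wrapped into (−180°, 180°]: -49.2587°.
θ = atan2( sin Δλ · cos φ₂ , cos φ₁ · sin φ₂ − sin φ₁ · cos φ₂ · cos Δλ )
  = atan2(-0.70285, -0.05642) = -94.590° → normalised to [0°, 360°): 265.410°.

265°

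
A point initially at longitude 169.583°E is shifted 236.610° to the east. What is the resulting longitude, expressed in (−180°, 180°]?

Start at +169.583°; shift +236.610° → +406.193°.
+406.193° lies outside (−180°, 180°]; subtract 360° → +46.193°.

46.193°E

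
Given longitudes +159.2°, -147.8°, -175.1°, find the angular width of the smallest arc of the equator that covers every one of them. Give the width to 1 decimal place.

Sort the longitudes: -175.1°, -147.8°, +159.2°.
Eastward gaps between consecutive values (wrapping around): 27.3°, 307.0°, 25.7°.
Largest gap = 307.0° ⇒ minimal covering band is its complement: 360° − 307.0° = 53.0°.
Band runs from +159.2° eastward to -147.8°, crossing the antimeridian.

53.0°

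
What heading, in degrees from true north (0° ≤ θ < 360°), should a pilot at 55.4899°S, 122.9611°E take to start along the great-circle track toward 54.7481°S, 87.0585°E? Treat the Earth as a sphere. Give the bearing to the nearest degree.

Δλ = 87.0585 − 122.9611 = -35.9026°.
θ = atan2( sin Δλ · cos φ₂ , cos φ₁ · sin φ₂ − sin φ₁ · cos φ₂ · cos Δλ )
  = atan2(-0.33846, -0.07741) = -102.883° → normalised to [0°, 360°): 257.117°.

257°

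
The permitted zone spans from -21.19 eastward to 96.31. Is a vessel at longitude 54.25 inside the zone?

Yes

Band width going east from -21.19° to +96.31°: ((96.31 − -21.19) mod 360) = 117.50°.
Offset of +54.25° east of the west edge: ((54.25 − -21.19) mod 360) = 75.44°.
75.44° ≤ 117.50° ⇒ inside.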